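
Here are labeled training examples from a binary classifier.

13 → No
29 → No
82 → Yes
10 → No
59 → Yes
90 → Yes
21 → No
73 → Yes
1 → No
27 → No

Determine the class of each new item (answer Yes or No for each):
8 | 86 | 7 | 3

No, Yes, No, No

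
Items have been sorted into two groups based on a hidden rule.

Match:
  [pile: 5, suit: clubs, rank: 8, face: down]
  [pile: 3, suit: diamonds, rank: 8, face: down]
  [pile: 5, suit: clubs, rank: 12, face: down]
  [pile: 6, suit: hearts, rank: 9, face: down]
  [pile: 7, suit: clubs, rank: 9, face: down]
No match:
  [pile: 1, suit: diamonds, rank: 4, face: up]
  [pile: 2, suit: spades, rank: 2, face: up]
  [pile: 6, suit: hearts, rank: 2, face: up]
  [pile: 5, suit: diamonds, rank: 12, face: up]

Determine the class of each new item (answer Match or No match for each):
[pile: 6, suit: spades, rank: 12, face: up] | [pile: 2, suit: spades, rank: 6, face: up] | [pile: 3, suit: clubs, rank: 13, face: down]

No match, No match, Match

Every 'Match' example satisfies: face is down. None of the 'No match' examples do.
[pile: 6, suit: spades, rank: 12, face: up]: No match (face is up).
[pile: 2, suit: spades, rank: 6, face: up]: No match (face is up).
[pile: 3, suit: clubs, rank: 13, face: down]: Match (face is down).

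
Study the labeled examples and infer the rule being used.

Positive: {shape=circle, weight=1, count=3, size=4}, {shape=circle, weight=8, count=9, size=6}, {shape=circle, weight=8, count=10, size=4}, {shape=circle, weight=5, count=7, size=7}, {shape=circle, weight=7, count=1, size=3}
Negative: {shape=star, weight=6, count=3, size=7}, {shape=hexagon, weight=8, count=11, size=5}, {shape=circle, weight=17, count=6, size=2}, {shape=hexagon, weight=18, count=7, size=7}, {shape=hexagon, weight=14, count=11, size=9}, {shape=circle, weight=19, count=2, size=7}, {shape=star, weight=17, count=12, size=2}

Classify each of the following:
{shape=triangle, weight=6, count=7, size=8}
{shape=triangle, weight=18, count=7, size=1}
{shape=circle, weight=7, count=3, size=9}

The common property of the 'Positive' items is: shape is circle AND weight ≤ 8. No 'Negative' item has it.
Negative: {shape=triangle, weight=6, count=7, size=8}, since shape is triangle, weight = 6. Negative: {shape=triangle, weight=18, count=7, size=1}, since shape is triangle, weight = 18. Positive: {shape=circle, weight=7, count=3, size=9}, since shape is circle, weight = 7.

Negative, Negative, Positive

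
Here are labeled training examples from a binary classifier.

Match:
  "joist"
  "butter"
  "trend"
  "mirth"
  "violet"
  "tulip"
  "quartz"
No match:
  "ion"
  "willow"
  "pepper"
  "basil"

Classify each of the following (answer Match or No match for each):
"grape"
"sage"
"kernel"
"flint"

No match, No match, No match, Match

The classifier is using: contains 't'.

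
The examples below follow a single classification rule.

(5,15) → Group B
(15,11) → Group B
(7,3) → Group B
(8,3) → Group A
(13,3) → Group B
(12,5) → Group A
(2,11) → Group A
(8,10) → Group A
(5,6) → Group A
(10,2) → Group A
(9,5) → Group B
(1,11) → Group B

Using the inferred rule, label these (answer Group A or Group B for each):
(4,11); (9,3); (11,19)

Group A, Group B, Group B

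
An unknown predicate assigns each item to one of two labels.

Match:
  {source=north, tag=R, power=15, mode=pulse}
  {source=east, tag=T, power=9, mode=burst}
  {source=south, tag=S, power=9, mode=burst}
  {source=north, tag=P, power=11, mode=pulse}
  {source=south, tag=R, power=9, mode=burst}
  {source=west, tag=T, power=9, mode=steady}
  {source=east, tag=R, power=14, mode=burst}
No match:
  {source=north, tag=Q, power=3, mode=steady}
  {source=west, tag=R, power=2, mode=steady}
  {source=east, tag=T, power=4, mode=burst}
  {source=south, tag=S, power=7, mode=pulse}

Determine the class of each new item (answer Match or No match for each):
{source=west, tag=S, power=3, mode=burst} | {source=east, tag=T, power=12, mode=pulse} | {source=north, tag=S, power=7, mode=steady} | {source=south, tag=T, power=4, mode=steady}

No match, Match, No match, No match

'Match' ⟺ power ≥ 9.
{source=west, tag=S, power=3, mode=burst} — power = 3, hence No match. {source=east, tag=T, power=12, mode=pulse} — power = 12, hence Match. {source=north, tag=S, power=7, mode=steady} — power = 7, hence No match. {source=south, tag=T, power=4, mode=steady} — power = 4, hence No match.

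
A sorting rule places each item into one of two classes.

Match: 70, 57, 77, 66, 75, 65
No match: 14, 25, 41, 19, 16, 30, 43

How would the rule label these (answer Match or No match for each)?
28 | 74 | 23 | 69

No match, Match, No match, Match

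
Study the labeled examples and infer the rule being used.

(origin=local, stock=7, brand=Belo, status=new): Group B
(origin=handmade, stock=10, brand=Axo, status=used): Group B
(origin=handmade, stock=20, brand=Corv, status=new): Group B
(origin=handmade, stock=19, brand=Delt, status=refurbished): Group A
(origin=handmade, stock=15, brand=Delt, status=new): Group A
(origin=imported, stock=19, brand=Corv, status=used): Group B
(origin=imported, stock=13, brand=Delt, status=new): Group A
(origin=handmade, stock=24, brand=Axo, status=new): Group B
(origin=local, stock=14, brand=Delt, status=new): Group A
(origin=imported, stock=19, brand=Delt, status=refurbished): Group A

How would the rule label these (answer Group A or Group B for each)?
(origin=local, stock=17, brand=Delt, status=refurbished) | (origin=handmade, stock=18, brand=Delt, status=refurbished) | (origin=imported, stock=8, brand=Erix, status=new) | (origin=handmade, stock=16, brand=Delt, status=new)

Group A, Group A, Group B, Group A

'Group A' ⟺ brand is Delt.
(origin=local, stock=17, brand=Delt, status=refurbished): brand is Delt — has this property, so Group A. (origin=handmade, stock=18, brand=Delt, status=refurbished): brand is Delt — has this property, so Group A. (origin=imported, stock=8, brand=Erix, status=new): brand is Erix — fails the rule, so Group B. (origin=handmade, stock=16, brand=Delt, status=new): brand is Delt — has this property, so Group A.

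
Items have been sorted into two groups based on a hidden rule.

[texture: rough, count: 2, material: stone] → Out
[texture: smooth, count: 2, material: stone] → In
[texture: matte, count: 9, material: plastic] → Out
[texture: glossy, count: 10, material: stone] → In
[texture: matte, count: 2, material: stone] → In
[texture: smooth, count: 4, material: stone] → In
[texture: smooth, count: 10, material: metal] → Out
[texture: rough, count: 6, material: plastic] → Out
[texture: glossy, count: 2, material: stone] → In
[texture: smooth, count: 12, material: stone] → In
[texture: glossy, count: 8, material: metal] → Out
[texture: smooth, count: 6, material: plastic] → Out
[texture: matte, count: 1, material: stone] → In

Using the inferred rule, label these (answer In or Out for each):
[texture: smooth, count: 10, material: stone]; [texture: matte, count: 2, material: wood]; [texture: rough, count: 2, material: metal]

The distinguishing property — material is stone AND texture is not rough — holds for all the 'In' cases and none of the 'Out' cases.
[texture: smooth, count: 10, material: stone]: In (material is stone, texture is smooth).
[texture: matte, count: 2, material: wood]: Out (material is wood, texture is matte).
[texture: rough, count: 2, material: metal]: Out (material is metal, texture is rough).

In, Out, Out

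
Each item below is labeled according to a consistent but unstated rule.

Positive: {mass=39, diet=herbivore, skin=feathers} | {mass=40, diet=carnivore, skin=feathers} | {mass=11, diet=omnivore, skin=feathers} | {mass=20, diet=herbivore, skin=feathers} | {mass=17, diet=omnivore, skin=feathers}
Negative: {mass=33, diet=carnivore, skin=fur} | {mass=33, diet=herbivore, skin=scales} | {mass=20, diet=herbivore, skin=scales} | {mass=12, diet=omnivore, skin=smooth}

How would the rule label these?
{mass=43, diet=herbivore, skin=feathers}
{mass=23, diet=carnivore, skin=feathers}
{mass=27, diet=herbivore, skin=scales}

Positive, Positive, Negative

The pattern is that an item is 'Positive' exactly when: skin is feathers.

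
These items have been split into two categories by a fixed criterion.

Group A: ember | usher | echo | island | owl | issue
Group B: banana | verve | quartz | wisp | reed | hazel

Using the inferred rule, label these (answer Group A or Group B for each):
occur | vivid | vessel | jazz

The rule appears to be: starts with a vowel.
occur → starts with 'o' → Group A.
vivid → starts with 'v' → Group B.
vessel → starts with 'v' → Group B.
jazz → starts with 'j' → Group B.

Group A, Group B, Group B, Group B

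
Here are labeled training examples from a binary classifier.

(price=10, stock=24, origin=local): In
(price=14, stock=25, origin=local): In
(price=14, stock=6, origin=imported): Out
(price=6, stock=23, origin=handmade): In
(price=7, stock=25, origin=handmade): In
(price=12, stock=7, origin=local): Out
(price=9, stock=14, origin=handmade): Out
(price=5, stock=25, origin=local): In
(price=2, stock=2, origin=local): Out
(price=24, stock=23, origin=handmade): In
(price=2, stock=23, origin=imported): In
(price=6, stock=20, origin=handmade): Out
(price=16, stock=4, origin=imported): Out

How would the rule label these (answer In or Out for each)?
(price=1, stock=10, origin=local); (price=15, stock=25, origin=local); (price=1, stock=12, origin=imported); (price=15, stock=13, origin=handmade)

Out, In, Out, Out

Rule: stock ≥ 23. This holds for each 'In' example and fails for each 'Out' one.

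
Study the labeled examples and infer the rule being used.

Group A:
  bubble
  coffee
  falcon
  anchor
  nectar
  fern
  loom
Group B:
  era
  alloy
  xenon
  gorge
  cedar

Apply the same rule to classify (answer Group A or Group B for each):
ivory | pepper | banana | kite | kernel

Group B, Group A, Group A, Group A, Group A

'Group A' ⟺ even length.
ivory: length 5 — fails the rule, so Group B. pepper: length 6 — qualifies, so Group A. banana: length 6 — qualifies, so Group A. kite: length 4 — qualifies, so Group A. kernel: length 6 — qualifies, so Group A.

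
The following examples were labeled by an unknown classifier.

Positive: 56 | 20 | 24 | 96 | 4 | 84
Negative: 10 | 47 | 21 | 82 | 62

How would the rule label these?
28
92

Positive, Positive

Looking at the examples, the only property every 'Positive' case has and every 'Negative' case lacks is: multiple of 4.
28: Positive (28 = 4·7). 92: Positive (92 = 4·23).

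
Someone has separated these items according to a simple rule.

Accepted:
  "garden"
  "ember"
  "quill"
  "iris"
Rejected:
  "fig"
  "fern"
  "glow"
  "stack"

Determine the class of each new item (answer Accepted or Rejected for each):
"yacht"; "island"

Rejected, Accepted

The rule appears to be: has ≥ 2 vowels.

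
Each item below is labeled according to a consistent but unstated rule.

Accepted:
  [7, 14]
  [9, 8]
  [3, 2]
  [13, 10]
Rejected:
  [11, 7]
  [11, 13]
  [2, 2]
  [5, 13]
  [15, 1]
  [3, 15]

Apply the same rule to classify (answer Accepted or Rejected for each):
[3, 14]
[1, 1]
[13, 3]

Accepted, Rejected, Rejected

One predicate separates the groups cleanly: sum is odd.
Accepted: [3, 14], since 3+14 = 17. Rejected: [1, 1], since 1+1 = 2. Rejected: [13, 3], since 13+3 = 16.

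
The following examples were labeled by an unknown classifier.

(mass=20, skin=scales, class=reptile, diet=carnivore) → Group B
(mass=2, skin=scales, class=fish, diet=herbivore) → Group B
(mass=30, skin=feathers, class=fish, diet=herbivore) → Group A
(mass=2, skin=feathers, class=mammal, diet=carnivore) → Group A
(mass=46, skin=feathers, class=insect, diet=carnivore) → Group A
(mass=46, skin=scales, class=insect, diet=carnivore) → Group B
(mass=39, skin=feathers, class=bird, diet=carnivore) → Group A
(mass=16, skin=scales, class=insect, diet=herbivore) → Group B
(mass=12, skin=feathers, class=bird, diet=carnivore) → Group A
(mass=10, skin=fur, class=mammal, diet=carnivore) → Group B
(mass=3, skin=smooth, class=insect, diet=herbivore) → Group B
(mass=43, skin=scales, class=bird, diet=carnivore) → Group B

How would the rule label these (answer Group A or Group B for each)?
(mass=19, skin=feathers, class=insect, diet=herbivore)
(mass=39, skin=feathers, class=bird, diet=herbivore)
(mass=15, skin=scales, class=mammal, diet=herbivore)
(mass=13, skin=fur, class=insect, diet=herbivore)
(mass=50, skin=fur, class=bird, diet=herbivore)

Group A, Group A, Group B, Group B, Group B

All 'Group A' examples share one property — skin is feathers — and every 'Group B' example lacks it.
(mass=19, skin=feathers, class=insect, diet=herbivore): skin is feathers, meets the rule → Group A.
(mass=39, skin=feathers, class=bird, diet=herbivore): skin is feathers, meets the rule → Group A.
(mass=15, skin=scales, class=mammal, diet=herbivore): skin is scales, fails this test → Group B.
(mass=13, skin=fur, class=insect, diet=herbivore): skin is fur, fails this test → Group B.
(mass=50, skin=fur, class=bird, diet=herbivore): skin is fur, fails this test → Group B.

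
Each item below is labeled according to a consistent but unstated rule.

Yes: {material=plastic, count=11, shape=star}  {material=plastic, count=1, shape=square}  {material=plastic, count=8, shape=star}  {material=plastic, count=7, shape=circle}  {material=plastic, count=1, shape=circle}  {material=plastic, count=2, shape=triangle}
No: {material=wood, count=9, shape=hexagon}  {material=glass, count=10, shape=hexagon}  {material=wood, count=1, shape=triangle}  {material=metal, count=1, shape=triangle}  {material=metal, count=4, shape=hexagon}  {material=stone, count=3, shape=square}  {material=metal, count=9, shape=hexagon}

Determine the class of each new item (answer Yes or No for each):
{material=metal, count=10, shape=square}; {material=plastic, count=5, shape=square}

No, Yes

One predicate separates the groups cleanly: material is plastic.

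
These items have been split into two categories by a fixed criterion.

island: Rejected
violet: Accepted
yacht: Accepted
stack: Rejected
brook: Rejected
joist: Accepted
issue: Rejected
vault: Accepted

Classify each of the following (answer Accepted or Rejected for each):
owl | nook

Rejected, Rejected

The pattern is that an item is 'Accepted' exactly when: ends with 't'.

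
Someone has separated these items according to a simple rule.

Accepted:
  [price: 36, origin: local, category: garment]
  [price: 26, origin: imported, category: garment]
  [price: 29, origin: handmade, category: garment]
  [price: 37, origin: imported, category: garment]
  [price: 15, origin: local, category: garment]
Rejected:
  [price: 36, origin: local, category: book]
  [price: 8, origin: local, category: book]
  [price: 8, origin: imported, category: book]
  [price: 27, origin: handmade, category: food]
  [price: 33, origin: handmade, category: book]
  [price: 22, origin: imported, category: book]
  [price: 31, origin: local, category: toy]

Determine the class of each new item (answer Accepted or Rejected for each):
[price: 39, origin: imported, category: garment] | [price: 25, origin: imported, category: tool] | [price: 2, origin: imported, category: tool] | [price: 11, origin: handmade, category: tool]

Accepted, Rejected, Rejected, Rejected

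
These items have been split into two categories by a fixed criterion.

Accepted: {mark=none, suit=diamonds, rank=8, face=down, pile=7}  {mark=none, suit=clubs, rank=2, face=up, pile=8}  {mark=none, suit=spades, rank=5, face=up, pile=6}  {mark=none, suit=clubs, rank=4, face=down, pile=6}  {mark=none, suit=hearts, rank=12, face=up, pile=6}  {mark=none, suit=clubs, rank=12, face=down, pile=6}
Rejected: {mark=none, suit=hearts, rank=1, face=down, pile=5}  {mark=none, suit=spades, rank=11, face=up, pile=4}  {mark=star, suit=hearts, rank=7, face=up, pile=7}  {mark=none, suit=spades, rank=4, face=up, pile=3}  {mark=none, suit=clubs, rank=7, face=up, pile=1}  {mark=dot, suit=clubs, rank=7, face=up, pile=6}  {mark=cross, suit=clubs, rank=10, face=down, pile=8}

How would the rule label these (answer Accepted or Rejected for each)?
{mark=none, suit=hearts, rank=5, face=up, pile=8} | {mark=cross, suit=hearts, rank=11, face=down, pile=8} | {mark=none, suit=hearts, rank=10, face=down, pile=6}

Accepted, Rejected, Accepted

The simplest hypothesis consistent with all the labels is: mark is none AND pile ≥ 6.
{mark=none, suit=hearts, rank=5, face=up, pile=8}: Accepted (mark is none, pile = 8).
{mark=cross, suit=hearts, rank=11, face=down, pile=8}: Rejected (mark is cross, pile = 8).
{mark=none, suit=hearts, rank=10, face=down, pile=6}: Accepted (mark is none, pile = 6).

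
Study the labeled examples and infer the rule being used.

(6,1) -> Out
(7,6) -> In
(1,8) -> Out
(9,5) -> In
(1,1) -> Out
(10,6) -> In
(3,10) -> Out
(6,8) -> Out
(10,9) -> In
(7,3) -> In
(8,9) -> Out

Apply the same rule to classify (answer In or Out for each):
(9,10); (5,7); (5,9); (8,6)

Out, Out, Out, In

The rule appears to be: first > second AND sum ≥ 9.
(9,10) — 9 < 10, 9+10 = 19, hence Out. (5,7) — 5 < 7, 5+7 = 12, hence Out. (5,9) — 5 < 9, 5+9 = 14, hence Out. (8,6) — 8 > 6, 8+6 = 14, hence In.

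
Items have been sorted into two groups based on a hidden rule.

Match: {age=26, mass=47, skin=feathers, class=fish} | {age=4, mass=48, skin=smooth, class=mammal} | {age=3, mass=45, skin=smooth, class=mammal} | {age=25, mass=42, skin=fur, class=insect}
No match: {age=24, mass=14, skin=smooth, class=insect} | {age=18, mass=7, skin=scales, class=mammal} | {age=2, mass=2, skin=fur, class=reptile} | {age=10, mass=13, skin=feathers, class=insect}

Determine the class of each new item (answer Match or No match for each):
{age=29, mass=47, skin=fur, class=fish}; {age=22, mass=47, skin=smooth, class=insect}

The classifier is using: mass ≥ 42.
{age=29, mass=47, skin=fur, class=fish}: Match (mass = 47). {age=22, mass=47, skin=smooth, class=insect}: Match (mass = 47).

Match, Match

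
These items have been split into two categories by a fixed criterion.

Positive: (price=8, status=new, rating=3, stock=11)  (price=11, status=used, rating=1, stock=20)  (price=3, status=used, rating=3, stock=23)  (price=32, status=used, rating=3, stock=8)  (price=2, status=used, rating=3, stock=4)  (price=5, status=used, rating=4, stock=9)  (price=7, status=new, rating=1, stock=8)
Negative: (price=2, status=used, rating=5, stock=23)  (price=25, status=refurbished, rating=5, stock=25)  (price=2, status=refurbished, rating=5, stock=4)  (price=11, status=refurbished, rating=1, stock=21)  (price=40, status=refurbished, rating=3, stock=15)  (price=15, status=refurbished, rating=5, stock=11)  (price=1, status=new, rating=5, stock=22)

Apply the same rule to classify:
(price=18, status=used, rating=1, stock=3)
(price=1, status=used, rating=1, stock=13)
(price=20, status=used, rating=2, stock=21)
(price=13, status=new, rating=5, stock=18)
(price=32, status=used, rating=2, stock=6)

The pattern is that an item is 'Positive' exactly when: status is not refurbished AND rating ≤ 4.
(price=18, status=used, rating=1, stock=3) — status is used, rating = 1, hence Positive.
(price=1, status=used, rating=1, stock=13) — status is used, rating = 1, hence Positive.
(price=20, status=used, rating=2, stock=21) — status is used, rating = 2, hence Positive.
(price=13, status=new, rating=5, stock=18) — status is new, rating = 5, hence Negative.
(price=32, status=used, rating=2, stock=6) — status is used, rating = 2, hence Positive.

Positive, Positive, Positive, Negative, Positive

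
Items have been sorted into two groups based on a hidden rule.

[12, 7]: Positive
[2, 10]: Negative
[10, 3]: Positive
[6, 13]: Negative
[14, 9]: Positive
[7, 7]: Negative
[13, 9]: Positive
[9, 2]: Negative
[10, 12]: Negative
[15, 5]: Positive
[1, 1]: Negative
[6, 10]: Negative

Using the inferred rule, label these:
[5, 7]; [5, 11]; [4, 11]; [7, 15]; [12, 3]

The simplest hypothesis consistent with all the labels is: first > second AND second is odd.
[5, 7] — 5 < 7, second 7, hence Negative. [5, 11] — 5 < 11, second 11, hence Negative. [4, 11] — 4 < 11, second 11, hence Negative. [7, 15] — 7 < 15, second 15, hence Negative. [12, 3] — 12 > 3, second 3, hence Positive.

Negative, Negative, Negative, Negative, Positive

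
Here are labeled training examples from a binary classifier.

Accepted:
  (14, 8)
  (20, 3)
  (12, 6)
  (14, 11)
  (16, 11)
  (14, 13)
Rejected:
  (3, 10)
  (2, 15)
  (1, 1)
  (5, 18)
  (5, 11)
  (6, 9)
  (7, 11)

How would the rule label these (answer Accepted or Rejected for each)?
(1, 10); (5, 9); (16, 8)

Rejected, Rejected, Accepted

One predicate separates the groups cleanly: first > second.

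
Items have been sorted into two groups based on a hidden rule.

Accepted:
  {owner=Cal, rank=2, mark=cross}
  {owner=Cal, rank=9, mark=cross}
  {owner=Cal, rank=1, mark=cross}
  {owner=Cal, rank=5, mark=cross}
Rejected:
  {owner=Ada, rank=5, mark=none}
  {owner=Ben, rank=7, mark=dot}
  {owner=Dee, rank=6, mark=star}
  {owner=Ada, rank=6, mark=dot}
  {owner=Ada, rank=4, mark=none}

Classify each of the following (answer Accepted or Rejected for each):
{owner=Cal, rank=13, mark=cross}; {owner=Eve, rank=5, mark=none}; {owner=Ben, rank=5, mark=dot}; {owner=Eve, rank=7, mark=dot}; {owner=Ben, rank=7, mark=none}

All 'Accepted' examples share one property — owner is Cal — and every 'Rejected' example lacks it.
Accepted: {owner=Cal, rank=13, mark=cross}, since owner is Cal. Rejected: {owner=Eve, rank=5, mark=none}, since owner is Eve. Rejected: {owner=Ben, rank=5, mark=dot}, since owner is Ben. Rejected: {owner=Eve, rank=7, mark=dot}, since owner is Eve. Rejected: {owner=Ben, rank=7, mark=none}, since owner is Ben.

Accepted, Rejected, Rejected, Rejected, Rejected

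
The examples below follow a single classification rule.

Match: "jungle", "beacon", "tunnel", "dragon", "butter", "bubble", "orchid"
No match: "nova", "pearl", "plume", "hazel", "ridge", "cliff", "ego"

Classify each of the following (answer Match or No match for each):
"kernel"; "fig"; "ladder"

Match, No match, Match

All 'Match' examples share one property — length 6 — and every 'No match' example lacks it.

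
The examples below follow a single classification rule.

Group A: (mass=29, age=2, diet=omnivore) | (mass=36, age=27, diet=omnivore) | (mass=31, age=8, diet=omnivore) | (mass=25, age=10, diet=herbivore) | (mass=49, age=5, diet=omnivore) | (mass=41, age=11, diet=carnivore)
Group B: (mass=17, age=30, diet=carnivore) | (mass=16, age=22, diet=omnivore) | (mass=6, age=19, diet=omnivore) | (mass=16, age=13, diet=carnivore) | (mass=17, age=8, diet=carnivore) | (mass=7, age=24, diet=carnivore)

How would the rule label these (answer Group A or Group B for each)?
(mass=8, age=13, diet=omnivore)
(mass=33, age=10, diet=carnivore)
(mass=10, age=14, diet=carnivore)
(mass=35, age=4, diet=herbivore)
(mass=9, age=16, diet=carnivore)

Group B, Group A, Group B, Group A, Group B

One predicate separates the groups cleanly: mass ≥ 25.
(mass=8, age=13, diet=omnivore): Group B (mass = 8). (mass=33, age=10, diet=carnivore): Group A (mass = 33). (mass=10, age=14, diet=carnivore): Group B (mass = 10). (mass=35, age=4, diet=herbivore): Group A (mass = 35). (mass=9, age=16, diet=carnivore): Group B (mass = 9).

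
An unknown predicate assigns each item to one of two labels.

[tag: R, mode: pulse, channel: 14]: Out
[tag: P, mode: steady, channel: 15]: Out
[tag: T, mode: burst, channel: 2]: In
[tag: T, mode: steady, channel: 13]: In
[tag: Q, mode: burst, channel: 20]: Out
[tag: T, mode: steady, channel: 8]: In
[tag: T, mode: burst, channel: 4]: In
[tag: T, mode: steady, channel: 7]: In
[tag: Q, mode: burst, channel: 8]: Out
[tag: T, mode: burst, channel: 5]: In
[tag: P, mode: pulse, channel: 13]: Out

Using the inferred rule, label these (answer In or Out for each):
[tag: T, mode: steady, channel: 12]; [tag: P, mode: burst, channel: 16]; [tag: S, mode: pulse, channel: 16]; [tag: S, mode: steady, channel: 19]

In, Out, Out, Out

Comparing the two groups points to one rule — tag is T.
In: [tag: T, mode: steady, channel: 12], since tag is T.
Out: [tag: P, mode: burst, channel: 16], since tag is P.
Out: [tag: S, mode: pulse, channel: 16], since tag is S.
Out: [tag: S, mode: steady, channel: 19], since tag is S.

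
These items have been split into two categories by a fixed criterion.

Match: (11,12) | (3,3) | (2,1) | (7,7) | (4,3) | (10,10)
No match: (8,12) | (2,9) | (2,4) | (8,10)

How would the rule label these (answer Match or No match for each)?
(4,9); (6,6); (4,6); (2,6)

The distinguishing property — |first − second| ≤ 1 — holds for all the 'Match' cases and none of the 'No match' cases.
(4,9) → |4−9| = 5 → No match. (6,6) → |6−6| = 0 → Match. (4,6) → |4−6| = 2 → No match. (2,6) → |2−6| = 4 → No match.

No match, Match, No match, No match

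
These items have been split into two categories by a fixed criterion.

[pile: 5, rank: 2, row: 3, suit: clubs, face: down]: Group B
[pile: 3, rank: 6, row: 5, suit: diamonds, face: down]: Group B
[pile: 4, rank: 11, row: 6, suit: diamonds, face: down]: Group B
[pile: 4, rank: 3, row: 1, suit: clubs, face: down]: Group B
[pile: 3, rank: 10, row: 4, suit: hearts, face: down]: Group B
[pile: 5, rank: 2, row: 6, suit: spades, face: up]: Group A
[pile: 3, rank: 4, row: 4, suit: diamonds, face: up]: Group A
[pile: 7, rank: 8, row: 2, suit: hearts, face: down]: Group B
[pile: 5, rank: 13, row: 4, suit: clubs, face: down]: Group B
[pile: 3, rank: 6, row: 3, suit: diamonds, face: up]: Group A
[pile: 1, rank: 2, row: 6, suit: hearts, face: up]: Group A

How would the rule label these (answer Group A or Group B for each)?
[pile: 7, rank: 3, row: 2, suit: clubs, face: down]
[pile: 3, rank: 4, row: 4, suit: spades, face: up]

Group B, Group A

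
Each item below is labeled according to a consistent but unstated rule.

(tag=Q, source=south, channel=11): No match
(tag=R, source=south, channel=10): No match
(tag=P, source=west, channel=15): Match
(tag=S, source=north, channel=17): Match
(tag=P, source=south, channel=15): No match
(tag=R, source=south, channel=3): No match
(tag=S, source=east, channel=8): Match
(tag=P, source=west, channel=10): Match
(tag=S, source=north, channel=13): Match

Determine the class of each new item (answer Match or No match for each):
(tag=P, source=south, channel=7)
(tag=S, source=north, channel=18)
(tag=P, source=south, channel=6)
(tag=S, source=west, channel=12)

No match, Match, No match, Match

The rule appears to be: source is not south.
(tag=P, source=south, channel=7): source is south, doesn't qualify → No match.
(tag=S, source=north, channel=18): source is north, has this property → Match.
(tag=P, source=south, channel=6): source is south, doesn't qualify → No match.
(tag=S, source=west, channel=12): source is west, has this property → Match.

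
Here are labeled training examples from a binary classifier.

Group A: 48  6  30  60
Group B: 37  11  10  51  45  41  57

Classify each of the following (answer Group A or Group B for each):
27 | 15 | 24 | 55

The classifier is using: multiple of 6.
27: 27 = 6·4 + 3, doesn't match → Group B. 15: 15 = 6·2 + 3, doesn't match → Group B. 24: 24 = 6·4, matches → Group A. 55: 55 = 6·9 + 1, doesn't match → Group B.

Group B, Group B, Group A, Group B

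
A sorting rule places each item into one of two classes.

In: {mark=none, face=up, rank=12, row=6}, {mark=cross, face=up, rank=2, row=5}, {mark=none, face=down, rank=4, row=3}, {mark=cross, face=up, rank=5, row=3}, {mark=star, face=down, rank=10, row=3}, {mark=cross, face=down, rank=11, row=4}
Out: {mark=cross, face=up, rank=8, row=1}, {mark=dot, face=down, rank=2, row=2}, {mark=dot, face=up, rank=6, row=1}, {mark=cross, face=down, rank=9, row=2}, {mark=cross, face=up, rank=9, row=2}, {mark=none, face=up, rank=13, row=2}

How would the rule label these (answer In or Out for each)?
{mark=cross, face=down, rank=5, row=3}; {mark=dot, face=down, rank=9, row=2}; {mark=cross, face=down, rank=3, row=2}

The pattern is that an item is 'In' exactly when: row ≥ 3.

In, Out, Out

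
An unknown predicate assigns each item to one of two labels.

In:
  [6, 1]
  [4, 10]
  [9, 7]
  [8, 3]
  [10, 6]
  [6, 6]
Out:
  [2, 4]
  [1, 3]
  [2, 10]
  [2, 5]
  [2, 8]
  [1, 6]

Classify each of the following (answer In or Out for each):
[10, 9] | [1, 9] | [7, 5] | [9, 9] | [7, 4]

The common property of the 'In' items is: first ≥ 3. No 'Out' item has it.

In, Out, In, In, In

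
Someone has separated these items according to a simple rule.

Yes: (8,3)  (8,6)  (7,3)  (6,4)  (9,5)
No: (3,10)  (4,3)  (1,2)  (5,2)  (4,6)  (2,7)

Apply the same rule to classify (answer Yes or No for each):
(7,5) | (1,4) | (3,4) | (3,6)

Yes, No, No, No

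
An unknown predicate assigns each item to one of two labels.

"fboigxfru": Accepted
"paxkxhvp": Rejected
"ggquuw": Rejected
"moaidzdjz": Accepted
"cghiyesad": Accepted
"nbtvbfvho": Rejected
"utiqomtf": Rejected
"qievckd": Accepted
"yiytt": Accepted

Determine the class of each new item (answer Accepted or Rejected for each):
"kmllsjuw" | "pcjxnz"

Rejected, Rejected

The distinguishing property — odd length AND contains 'i' — holds for all the 'Accepted' cases and none of the 'Rejected' cases.
"kmllsjuw" → length 8, no 'i' → Rejected. "pcjxnz" → length 6, no 'i' → Rejected.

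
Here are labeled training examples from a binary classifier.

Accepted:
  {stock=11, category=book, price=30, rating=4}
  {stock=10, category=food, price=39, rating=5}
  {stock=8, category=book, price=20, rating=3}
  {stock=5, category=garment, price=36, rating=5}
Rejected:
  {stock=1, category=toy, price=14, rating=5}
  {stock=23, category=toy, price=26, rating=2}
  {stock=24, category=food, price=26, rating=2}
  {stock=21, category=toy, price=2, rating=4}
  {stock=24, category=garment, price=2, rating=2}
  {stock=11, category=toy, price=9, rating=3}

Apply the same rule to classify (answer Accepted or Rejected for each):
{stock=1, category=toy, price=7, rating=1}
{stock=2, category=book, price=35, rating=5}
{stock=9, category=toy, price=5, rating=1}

Rejected, Accepted, Rejected

'Accepted' ⟺ rating ≥ 3 AND price ≥ 20.
{stock=1, category=toy, price=7, rating=1} — rating = 1, price = 7, hence Rejected.
{stock=2, category=book, price=35, rating=5} — rating = 5, price = 35, hence Accepted.
{stock=9, category=toy, price=5, rating=1} — rating = 1, price = 5, hence Rejected.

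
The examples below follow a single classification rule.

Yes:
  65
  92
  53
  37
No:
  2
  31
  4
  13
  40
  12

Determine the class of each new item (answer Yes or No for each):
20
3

No, No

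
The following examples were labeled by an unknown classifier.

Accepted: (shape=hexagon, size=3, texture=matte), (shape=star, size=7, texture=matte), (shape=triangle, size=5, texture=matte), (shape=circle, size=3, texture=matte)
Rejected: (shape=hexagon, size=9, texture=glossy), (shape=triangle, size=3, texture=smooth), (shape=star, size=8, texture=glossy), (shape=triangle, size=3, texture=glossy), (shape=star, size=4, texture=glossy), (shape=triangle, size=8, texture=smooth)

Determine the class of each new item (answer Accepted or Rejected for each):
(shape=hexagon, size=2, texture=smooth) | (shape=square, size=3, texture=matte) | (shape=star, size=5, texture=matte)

Comparing the two groups points to one rule — texture is matte.
(shape=hexagon, size=2, texture=smooth) → texture is smooth → Rejected. (shape=square, size=3, texture=matte) → texture is matte → Accepted. (shape=star, size=5, texture=matte) → texture is matte → Accepted.

Rejected, Accepted, Accepted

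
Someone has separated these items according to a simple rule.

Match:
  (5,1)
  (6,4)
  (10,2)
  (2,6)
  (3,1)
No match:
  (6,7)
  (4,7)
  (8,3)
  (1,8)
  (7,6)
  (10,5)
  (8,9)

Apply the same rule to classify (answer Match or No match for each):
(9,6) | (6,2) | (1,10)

The classifier is using: sum is even.
(9,6): No match (9+6 = 15).
(6,2): Match (6+2 = 8).
(1,10): No match (1+10 = 11).

No match, Match, No match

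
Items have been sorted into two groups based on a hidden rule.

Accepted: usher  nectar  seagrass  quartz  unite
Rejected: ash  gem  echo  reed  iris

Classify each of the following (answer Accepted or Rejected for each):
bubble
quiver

The distinguishing property — length ≥ 5 — holds for all the 'Accepted' cases and none of the 'Rejected' cases.
bubble → length 6 → Accepted. quiver → length 6 → Accepted.

Accepted, Accepted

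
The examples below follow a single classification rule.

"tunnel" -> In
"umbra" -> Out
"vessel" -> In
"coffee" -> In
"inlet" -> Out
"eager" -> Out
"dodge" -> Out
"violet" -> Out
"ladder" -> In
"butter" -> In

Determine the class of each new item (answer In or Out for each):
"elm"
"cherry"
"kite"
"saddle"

Out, In, Out, In

Rule: has a double letter. This holds for each 'In' example and fails for each 'Out' one.
Out: "elm", since no doubled letter. In: "cherry", since 'rr' doubled. Out: "kite", since no doubled letter. In: "saddle", since 'dd' doubled.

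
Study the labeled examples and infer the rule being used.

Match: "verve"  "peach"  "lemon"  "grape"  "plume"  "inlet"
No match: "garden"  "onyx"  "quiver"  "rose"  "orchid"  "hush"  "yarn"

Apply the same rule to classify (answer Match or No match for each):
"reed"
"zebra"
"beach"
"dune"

Every 'Match' example satisfies: odd length. None of the 'No match' examples do.
"reed": length 4, doesn't qualify → No match. "zebra": length 5, checks out → Match. "beach": length 5, checks out → Match. "dune": length 4, doesn't qualify → No match.

No match, Match, Match, No match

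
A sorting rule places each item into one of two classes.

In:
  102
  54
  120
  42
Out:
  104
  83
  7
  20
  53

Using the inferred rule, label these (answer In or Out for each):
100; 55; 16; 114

The simplest hypothesis consistent with all the labels is: multiple of 3.
100 — 100 = 3·33 + 1, hence Out.
55 — 55 = 3·18 + 1, hence Out.
16 — 16 = 3·5 + 1, hence Out.
114 — 114 = 3·38, hence In.

Out, Out, Out, In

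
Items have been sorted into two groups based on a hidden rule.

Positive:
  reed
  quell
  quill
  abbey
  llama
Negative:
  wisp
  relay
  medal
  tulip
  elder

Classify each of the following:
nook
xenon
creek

Positive, Negative, Positive

The common property of the 'Positive' items is: has a double letter. No 'Negative' item has it.
nook: 'oo' doubled — matches, so Positive.
xenon: no doubled letter — fails this test, so Negative.
creek: 'ee' doubled — matches, so Positive.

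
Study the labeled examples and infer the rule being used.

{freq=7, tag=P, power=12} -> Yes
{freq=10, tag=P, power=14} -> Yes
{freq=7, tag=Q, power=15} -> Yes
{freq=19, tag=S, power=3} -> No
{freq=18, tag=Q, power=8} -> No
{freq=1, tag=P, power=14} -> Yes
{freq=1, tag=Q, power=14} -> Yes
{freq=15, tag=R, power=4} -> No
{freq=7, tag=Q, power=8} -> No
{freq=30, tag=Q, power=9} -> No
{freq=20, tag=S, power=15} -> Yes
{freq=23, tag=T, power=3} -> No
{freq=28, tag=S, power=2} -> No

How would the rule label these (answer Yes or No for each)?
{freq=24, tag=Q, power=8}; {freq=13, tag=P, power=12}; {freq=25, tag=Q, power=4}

No, Yes, No

'Yes' ⟺ power ≥ 12.
{freq=24, tag=Q, power=8}: power = 8, doesn't match → No. {freq=13, tag=P, power=12}: power = 12, matches → Yes. {freq=25, tag=Q, power=4}: power = 4, doesn't match → No.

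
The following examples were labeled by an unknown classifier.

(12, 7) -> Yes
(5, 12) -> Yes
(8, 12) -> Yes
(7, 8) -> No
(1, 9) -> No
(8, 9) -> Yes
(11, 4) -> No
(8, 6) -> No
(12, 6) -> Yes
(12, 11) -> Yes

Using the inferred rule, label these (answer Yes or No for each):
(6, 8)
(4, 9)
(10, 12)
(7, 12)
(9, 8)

One predicate separates the groups cleanly: sum ≥ 17.

No, No, Yes, Yes, Yes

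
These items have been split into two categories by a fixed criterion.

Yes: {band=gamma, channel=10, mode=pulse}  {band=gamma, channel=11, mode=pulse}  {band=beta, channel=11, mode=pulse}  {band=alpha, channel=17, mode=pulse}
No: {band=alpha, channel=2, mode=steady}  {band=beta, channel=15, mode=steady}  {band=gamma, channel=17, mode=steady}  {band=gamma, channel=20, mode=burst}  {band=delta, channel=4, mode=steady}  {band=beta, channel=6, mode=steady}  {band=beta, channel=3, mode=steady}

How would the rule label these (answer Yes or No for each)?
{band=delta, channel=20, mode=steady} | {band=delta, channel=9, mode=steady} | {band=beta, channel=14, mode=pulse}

Every 'Yes' example satisfies: mode is pulse. None of the 'No' examples do.
{band=delta, channel=20, mode=steady}: mode is steady — lacks this property, so No. {band=delta, channel=9, mode=steady}: mode is steady — lacks this property, so No. {band=beta, channel=14, mode=pulse}: mode is pulse — matches, so Yes.

No, No, Yes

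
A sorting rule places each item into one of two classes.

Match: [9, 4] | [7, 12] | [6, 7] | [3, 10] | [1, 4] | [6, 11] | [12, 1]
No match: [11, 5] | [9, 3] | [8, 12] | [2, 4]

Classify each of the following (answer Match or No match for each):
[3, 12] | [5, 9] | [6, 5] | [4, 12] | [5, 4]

Match, No match, Match, No match, Match

'Match' ⟺ sum is odd.
[3, 12]: 3+12 = 15, qualifies → Match.
[5, 9]: 5+9 = 14, does not satisfy this → No match.
[6, 5]: 6+5 = 11, qualifies → Match.
[4, 12]: 4+12 = 16, does not satisfy this → No match.
[5, 4]: 5+4 = 9, qualifies → Match.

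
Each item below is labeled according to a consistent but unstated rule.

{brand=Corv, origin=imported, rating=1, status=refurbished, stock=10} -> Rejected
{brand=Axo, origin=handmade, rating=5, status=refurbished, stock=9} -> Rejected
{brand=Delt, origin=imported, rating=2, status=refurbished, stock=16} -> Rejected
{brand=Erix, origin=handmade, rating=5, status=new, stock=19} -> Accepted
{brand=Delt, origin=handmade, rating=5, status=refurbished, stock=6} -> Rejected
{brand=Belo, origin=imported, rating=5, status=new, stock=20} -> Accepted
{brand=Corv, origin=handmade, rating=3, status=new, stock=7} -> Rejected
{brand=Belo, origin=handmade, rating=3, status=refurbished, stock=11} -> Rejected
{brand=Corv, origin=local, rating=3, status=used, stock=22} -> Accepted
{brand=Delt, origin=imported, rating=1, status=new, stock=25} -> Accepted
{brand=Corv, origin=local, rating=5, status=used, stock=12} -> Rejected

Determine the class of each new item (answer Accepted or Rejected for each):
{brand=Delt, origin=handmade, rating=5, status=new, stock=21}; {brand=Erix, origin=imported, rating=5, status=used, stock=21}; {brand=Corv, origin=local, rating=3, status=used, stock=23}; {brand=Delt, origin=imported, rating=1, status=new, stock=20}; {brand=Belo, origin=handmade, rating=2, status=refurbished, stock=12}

Accepted, Accepted, Accepted, Accepted, Rejected

The common property of the 'Accepted' items is: stock ≥ 19. No 'Rejected' item has it.
{brand=Delt, origin=handmade, rating=5, status=new, stock=21}: stock = 21, has this property → Accepted.
{brand=Erix, origin=imported, rating=5, status=used, stock=21}: stock = 21, has this property → Accepted.
{brand=Corv, origin=local, rating=3, status=used, stock=23}: stock = 23, has this property → Accepted.
{brand=Delt, origin=imported, rating=1, status=new, stock=20}: stock = 20, has this property → Accepted.
{brand=Belo, origin=handmade, rating=2, status=refurbished, stock=12}: stock = 12, doesn't qualify → Rejected.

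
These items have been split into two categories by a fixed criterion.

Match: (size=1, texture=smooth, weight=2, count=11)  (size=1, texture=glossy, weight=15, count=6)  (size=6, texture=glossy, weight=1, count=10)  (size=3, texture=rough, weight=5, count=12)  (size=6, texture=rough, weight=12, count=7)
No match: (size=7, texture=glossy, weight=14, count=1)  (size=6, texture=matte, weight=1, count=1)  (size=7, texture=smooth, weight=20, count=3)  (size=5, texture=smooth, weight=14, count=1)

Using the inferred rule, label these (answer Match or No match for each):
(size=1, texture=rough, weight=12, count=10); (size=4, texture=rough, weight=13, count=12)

Match, Match

The classifier is using: count ≥ 6.
(size=1, texture=rough, weight=12, count=10): count = 10 — has this property, so Match. (size=4, texture=rough, weight=13, count=12): count = 12 — has this property, so Match.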